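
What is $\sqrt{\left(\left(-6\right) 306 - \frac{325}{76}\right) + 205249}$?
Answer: $\frac{\sqrt{293722197}}{38} \approx 451.01$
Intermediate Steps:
$\sqrt{\left(\left(-6\right) 306 - \frac{325}{76}\right) + 205249} = \sqrt{\left(-1836 - \frac{325}{76}\right) + 205249} = \sqrt{- \frac{139861}{76} + 205249} = \sqrt{\frac{15459063}{76}} = \frac{\sqrt{293722197}}{38}$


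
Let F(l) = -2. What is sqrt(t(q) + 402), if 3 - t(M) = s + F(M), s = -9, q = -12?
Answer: 4*sqrt(26) ≈ 20.396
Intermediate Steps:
t(M) = 14 (t(M) = 3 - (-9 - 2) = 3 - 1*(-11) = 3 + 11 = 14)
sqrt(t(q) + 402) = sqrt(14 + 402) = sqrt(416) = 4*sqrt(26)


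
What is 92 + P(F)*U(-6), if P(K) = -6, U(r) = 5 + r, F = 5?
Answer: 98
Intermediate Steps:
92 + P(F)*U(-6) = 92 - 6*(5 - 6) = 92 - 6*(-1) = 92 + 6 = 98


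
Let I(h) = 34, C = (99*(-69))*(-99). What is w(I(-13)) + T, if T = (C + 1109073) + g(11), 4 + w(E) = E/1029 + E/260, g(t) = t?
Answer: 238826157643/133770 ≈ 1.7854e+6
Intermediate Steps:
C = 676269 (C = -6831*(-99) = 676269)
w(E) = -4 + 1289*E/267540 (w(E) = -4 + (E/1029 + E/260) = -4 + 1289*E/267540)
T = 1785353 (T = (676269 + 1109073) + 11 = 1785342 + 11 = 1785353)
w(I(-13)) + T = (-4 + (1289/267540)*34) + 1785353 = (-4 + 21913/133770) + 1785353 = -513167/133770 + 1785353 = 238826157643/133770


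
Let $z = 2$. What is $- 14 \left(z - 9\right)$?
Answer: $98$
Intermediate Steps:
$- 14 \left(z - 9\right) = - 14 \left(2 - 9\right) = \left(-14\right) \left(-7\right) = 98$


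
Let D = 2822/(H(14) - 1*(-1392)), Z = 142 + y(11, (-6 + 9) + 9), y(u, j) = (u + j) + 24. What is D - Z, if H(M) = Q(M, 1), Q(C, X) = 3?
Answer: -260833/1395 ≈ -186.98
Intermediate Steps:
H(M) = 3
y(u, j) = 24 + j + u (y(u, j) = (j + u) + 24 = 24 + j + u)
Z = 189 (Z = 142 + (24 + ((-6 + 9) + 9) + 11) = 142 + (24 + (3 + 9) + 11) = 142 + (24 + 12 + 11) = 142 + 47 = 189)
D = 2822/1395 (D = 2822/(3 - 1*(-1392)) = 2822/(3 + 1392) = 2822/1395 ≈ 2.0229)
D - Z = 2822/1395 - 1*189 = 2822/1395 - 189 = -260833/1395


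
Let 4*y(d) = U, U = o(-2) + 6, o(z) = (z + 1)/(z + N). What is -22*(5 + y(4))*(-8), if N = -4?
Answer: 3454/3 ≈ 1151.3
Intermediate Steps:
o(z) = (1 + z)/(-4 + z) (o(z) = (z + 1)/(z - 4) = (1 + z)/(-4 + z))
U = 37/6 (U = (1 - 2)/(-4 - 2) + 6 = -1/(-6) + 6 = -⅙*(-1) + 6 = ⅙ + 6 = 37/6 ≈ 6.1667)
y(d) = 37/24 (y(d) = (¼)*(37/6) = 37/24)
-22*(5 + y(4))*(-8) = -22*(5 + 37/24)*(-8) = -22*157/24*(-8) = -11*157/12*(-8) = -1727/12*(-8) = 3454/3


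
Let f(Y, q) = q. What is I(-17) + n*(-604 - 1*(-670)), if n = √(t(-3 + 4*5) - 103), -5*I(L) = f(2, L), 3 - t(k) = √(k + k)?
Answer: 17/5 + 66*√(-100 - √34) ≈ 3.4 + 678.97*I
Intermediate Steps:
t(k) = 3 - √2*√k (t(k) = 3 - √(k + k) = 3 - √(2*k) = 3 - √2*√k)
I(L) = -L/5
n = √(-100 - √34) (n = √((3 - √2*√(-3 + 4*5)) - 103) = √((3 - √2*√(-3 + 20)) - 103) = √((3 - √2*√17) - 103) = √((3 - √34) - 103) = √(-100 - √34) ≈ 10.287*I)
I(-17) + n*(-604 - 1*(-670)) = -⅕*(-17) + √(-100 - √34)*(-604 - 1*(-670)) = 17/5 + √(-100 - √34)*(-604 + 670) = 17/5 + √(-100 - √34)*66 = 17/5 + 66*√(-100 - √34)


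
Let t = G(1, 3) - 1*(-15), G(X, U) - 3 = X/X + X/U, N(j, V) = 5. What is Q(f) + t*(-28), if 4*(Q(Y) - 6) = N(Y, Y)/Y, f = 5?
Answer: -6421/12 ≈ -535.08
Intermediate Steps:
Q(Y) = 6 + 5/(4*Y) (Q(Y) = 6 + (5/Y)/4 = 6 + 5/(4*Y))
G(X, U) = 4 + X/U (G(X, U) = 3 + (X/X + X/U) = 3 + (1 + X/U) = 4 + X/U)
t = 58/3 (t = (4 + 1/3) - 1*(-15) = (4 + 1*(1/3)) + 15 = (4 + 1/3) + 15 = 13/3 + 15 = 58/3 ≈ 19.333)
Q(f) + t*(-28) = (6 + (5/4)/5) + (58/3)*(-28) = (6 + (5/4)*(1/5)) - 1624/3 = (6 + 1/4) - 1624/3 = 25/4 - 1624/3 = -6421/12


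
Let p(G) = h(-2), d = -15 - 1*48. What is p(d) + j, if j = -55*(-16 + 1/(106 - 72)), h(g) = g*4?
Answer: 29593/34 ≈ 870.38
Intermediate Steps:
h(g) = 4*g
d = -63 (d = -15 - 48 = -63)
p(G) = -8 (p(G) = 4*(-2) = -8)
j = 29865/34 (j = -55*(-16 + 1/34) = -55*(-543/34) = 29865/34 ≈ 878.38)
p(d) + j = -8 + 29865/34 = 29593/34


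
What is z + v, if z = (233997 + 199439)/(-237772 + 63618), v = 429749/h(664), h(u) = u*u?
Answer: -58128845655/38391900992 ≈ -1.5141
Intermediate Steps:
h(u) = u²
v = 429749/440896 (v = 429749/(664²) = 429749/440896 ≈ 0.97472)
z = -216718/87077 (z = 433436/(-174154) = 433436*(-1/174154) = -216718/87077 ≈ -2.4888)
z + v = -216718/87077 + 429749/440896 = -58128845655/38391900992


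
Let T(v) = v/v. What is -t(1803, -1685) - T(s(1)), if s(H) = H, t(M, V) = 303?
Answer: -304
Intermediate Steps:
T(v) = 1
-t(1803, -1685) - T(s(1)) = -1*303 - 1*1 = -303 - 1 = -304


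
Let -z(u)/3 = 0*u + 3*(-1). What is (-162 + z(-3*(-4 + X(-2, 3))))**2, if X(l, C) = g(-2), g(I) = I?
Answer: 23409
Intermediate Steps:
X(l, C) = -2
z(u) = 9 (z(u) = -3*(0*u + 3*(-1)) = -3*(0 - 3) = -3*(-3) = 9)
(-162 + z(-3*(-4 + X(-2, 3))))**2 = (-162 + 9)**2 = (-153)**2 = 23409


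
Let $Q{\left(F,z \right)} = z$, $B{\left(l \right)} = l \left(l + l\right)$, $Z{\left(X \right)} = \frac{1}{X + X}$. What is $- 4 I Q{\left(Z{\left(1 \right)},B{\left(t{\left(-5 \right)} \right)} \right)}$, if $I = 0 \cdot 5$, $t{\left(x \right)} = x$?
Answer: $0$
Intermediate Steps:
$Z{\left(X \right)} = \frac{1}{2 X}$
$B{\left(l \right)} = 2 l^{2}$ ($B{\left(l \right)} = l 2 l = 2 l^{2}$)
$I = 0$
$- 4 I Q{\left(Z{\left(1 \right)},B{\left(t{\left(-5 \right)} \right)} \right)} = \left(-4\right) 0 \cdot 2 \left(-5\right)^{2} = 0 \cdot 2 \cdot 25 = 0 \cdot 50 = 0$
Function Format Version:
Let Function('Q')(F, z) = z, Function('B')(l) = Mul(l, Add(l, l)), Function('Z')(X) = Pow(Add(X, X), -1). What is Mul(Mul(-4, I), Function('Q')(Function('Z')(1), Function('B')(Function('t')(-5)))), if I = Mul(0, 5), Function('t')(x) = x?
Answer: 0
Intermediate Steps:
Function('Z')(X) = Mul(Rational(1, 2), Pow(X, -1)) (Function('Z')(X) = Pow(Mul(2, X), -1) = Mul(Rational(1, 2), Pow(X, -1)))
Function('B')(l) = Mul(2, Pow(l, 2)) (Function('B')(l) = Mul(l, Mul(2, l)) = Mul(2, Pow(l, 2)))
I = 0
Mul(Mul(-4, I), Function('Q')(Function('Z')(1), Function('B')(Function('t')(-5)))) = Mul(Mul(-4, 0), Mul(2, Pow(-5, 2))) = Mul(0, Mul(2, 25)) = Mul(0, 50) = 0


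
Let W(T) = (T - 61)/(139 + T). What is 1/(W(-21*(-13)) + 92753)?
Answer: 103/9553612 ≈ 1.0781e-5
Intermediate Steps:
W(T) = (-61 + T)/(139 + T)
1/(W(-21*(-13)) + 92753) = 1/((-61 - 21*(-13))/(139 - 21*(-13)) + 92753) = 1/((-61 + 273)/(139 + 273) + 92753) = 1/(212/412 + 92753) = 1/((1/412)*212 + 92753) = 1/(53/103 + 92753) = 1/(9553612/103) = 103/9553612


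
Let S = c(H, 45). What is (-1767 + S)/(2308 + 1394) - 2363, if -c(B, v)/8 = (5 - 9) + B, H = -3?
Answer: -8749537/3702 ≈ -2363.5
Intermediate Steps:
c(B, v) = 32 - 8*B (c(B, v) = -8*((5 - 9) + B) = -8*(-4 + B) = 32 - 8*B)
S = 56 (S = 32 - 8*(-3) = 32 + 24 = 56)
(-1767 + S)/(2308 + 1394) - 2363 = (-1767 + 56)/(2308 + 1394) - 2363 = -1711/3702 - 2363 = -8749537/3702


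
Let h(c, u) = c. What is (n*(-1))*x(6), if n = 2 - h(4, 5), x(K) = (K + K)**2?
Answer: 288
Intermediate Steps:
x(K) = 4*K**2 (x(K) = (2*K)**2 = 4*K**2)
n = -2 (n = 2 - 1*4 = 2 - 4 = -2)
(n*(-1))*x(6) = (-2*(-1))*(4*6**2) = 2*(4*36) = 2*144 = 288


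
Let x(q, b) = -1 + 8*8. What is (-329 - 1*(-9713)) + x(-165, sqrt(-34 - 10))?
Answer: 9447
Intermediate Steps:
x(q, b) = 63 (x(q, b) = -1 + 64 = 63)
(-329 - 1*(-9713)) + x(-165, sqrt(-34 - 10)) = (-329 - 1*(-9713)) + 63 = (-329 + 9713) + 63 = 9384 + 63 = 9447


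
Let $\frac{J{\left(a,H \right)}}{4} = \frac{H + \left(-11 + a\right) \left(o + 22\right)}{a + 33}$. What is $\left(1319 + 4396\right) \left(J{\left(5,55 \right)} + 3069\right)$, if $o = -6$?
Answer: $\frac{332778735}{19} \approx 1.7515 \cdot 10^{7}$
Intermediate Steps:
$J{\left(a,H \right)} = \frac{4 \left(-176 + H + 16 a\right)}{33 + a}$ ($J{\left(a,H \right)} = 4 \frac{H + \left(-11 + a\right) \left(-6 + 22\right)}{a + 33} = 4 \frac{H + \left(-11 + a\right) 16}{33 + a} = 4 \frac{H + \left(-176 + 16 a\right)}{33 + a} = 4 \frac{-176 + H + 16 a}{33 + a} = \frac{4 \left(-176 + H + 16 a\right)}{33 + a}$)
$\left(1319 + 4396\right) \left(J{\left(5,55 \right)} + 3069\right) = \left(1319 + 4396\right) \left(\frac{4 \left(-176 + 55 + 16 \cdot 5\right)}{33 + 5} + 3069\right) = 5715 \left(\frac{4 \left(-176 + 55 + 80\right)}{38} + 3069\right) = 5715 \left(4 \cdot \frac{1}{38} \left(-41\right) + 3069\right) = 5715 \left(- \frac{82}{19} + 3069\right) = 5715 \cdot \frac{58229}{19} = \frac{332778735}{19}$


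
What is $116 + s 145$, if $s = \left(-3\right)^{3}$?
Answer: $-3799$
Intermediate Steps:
$s = -27$
$116 + s 145 = 116 - 3915 = -3799$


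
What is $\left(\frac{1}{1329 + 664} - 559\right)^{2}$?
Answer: $\frac{1241187615396}{3972049} \approx 3.1248 \cdot 10^{5}$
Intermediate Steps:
$\left(\frac{1}{1329 + 664} - 559\right)^{2} = \left(\frac{1}{1993} - 559\right)^{2} = \left(- \frac{1114086}{1993}\right)^{2} = \frac{1241187615396}{3972049}$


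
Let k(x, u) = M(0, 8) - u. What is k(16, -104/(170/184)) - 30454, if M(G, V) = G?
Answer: -2579022/85 ≈ -30341.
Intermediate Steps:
k(x, u) = -u (k(x, u) = 0 - u = -u)
k(16, -104/(170/184)) - 30454 = -(-104)/(170/184) - 30454 = -(-104)/(170*(1/184)) - 30454 = -(-104)/85/92 - 30454 = -(-104)*92/85 - 30454 = -1*(-9568/85) - 30454 = 9568/85 - 30454 = -2579022/85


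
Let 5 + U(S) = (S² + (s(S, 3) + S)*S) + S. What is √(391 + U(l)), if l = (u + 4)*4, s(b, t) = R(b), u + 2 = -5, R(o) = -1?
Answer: √674 ≈ 25.962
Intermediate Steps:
u = -7 (u = -2 - 5 = -7)
s(b, t) = -1
l = -12 (l = (-7 + 4)*4 = -3*4 = -12)
U(S) = -5 + S + S² + S*(-1 + S) (U(S) = -5 + ((S² + (-1 + S)*S) + S) = -5 + ((S² + S*(-1 + S)) + S) = -5 + (S + S² + S*(-1 + S)) = -5 + S + S² + S*(-1 + S))
√(391 + U(l)) = √(391 + (-5 + 2*(-12)²)) = √(391 + (-5 + 2*144)) = √(391 + (-5 + 288)) = √(391 + 283) = √674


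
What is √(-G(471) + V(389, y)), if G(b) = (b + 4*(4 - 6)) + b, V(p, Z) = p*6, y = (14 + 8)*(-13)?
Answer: 10*√14 ≈ 37.417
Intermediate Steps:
y = -286 (y = 22*(-13) = -286)
V(p, Z) = 6*p
G(b) = -8 + 2*b (G(b) = (b + 4*(-2)) + b = (b - 8) + b = (-8 + b) + b = -8 + 2*b)
√(-G(471) + V(389, y)) = √(-(-8 + 2*471) + 6*389) = √(-(-8 + 942) + 2334) = √(-1*934 + 2334) = √(-934 + 2334) = √1400 = 10*√14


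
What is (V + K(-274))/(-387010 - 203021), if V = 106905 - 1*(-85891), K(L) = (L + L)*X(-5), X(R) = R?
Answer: -195536/590031 ≈ -0.33140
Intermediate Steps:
K(L) = -10*L (K(L) = (L + L)*(-5) = (2*L)*(-5) = -10*L)
V = 192796 (V = 106905 + 85891 = 192796)
(V + K(-274))/(-387010 - 203021) = (192796 - 10*(-274))/(-387010 - 203021) = (192796 + 2740)/(-590031) = 195536*(-1/590031) = -195536/590031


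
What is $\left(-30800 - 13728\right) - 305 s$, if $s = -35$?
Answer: $-33853$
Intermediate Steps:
$\left(-30800 - 13728\right) - 305 s = \left(-30800 - 13728\right) - -10675 = -44528 + 10675 = -33853$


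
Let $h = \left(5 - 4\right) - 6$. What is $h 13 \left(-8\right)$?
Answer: $520$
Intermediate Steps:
$h = -5$ ($h = 1 - 6 = -5$)
$h 13 \left(-8\right) = \left(-5\right) 13 \left(-8\right) = \left(-65\right) \left(-8\right) = 520$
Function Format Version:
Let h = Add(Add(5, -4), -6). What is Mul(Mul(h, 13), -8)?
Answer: 520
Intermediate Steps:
h = -5 (h = Add(1, -6) = -5)
Mul(Mul(h, 13), -8) = Mul(Mul(-5, 13), -8) = Mul(-65, -8) = 520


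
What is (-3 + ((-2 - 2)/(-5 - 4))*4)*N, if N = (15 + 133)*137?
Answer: -223036/9 ≈ -24782.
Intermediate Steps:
N = 20276 (N = 148*137 = 20276)
(-3 + ((-2 - 2)/(-5 - 4))*4)*N = (-3 + ((-2 - 2)/(-5 - 4))*4)*20276 = (-3 - 4/(-9)*4)*20276 = (-3 - 4*(-⅑)*4)*20276 = (-3 + (4/9)*4)*20276 = (-3 + 16/9)*20276 = -11/9*20276 = -223036/9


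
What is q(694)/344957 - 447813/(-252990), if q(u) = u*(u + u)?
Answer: 44241601369/9696741270 ≈ 4.5625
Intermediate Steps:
q(u) = 2*u² (q(u) = u*(2*u) = 2*u²)
q(694)/344957 - 447813/(-252990) = (2*694²)/344957 - 447813/(-252990) = (2*481636)*(1/344957) - 447813*(-1/252990) = 963272*(1/344957) + 49757/28110 = 963272/344957 + 49757/28110 = 44241601369/9696741270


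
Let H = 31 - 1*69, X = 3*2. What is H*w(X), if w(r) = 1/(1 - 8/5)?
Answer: 190/3 ≈ 63.333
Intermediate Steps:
X = 6
H = -38 (H = 31 - 69 = -38)
w(r) = -5/3 (w(r) = 1/(1 - 8*⅕) = 1/(1 - 8/5) = 1/(-⅗) = -5/3)
H*w(X) = -38*(-5/3) = 190/3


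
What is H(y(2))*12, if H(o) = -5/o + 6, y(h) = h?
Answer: 42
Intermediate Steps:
H(o) = 6 - 5/o (H(o) = -5/o + 6 = 6 - 5/o)
H(y(2))*12 = (6 - 5/2)*12 = (7/2)*12 = 42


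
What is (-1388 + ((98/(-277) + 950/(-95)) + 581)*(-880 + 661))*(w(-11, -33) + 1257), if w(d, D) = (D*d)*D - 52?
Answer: 377107098338/277 ≈ 1.3614e+9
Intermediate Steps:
w(d, D) = -52 + d*D² (w(d, D) = d*D² - 52 = -52 + d*D²)
(-1388 + ((98/(-277) + 950/(-95)) + 581)*(-880 + 661))*(w(-11, -33) + 1257) = (-1388 + ((98/(-277) + 950/(-95)) + 581)*(-880 + 661))*((-52 - 11*(-33)²) + 1257) = (-1388 + ((98*(-1/277) + 950*(-1/95)) + 581)*(-219))*((-52 - 11*1089) + 1257) = (-1388 + ((-98/277 - 10) + 581)*(-219))*((-52 - 11979) + 1257) = (-1388 + (-2868/277 + 581)*(-219))*(-12031 + 1257) = (-1388 + (158069/277)*(-219))*(-10774) = (-1388 - 34617111/277)*(-10774) = -35001587/277*(-10774) = 377107098338/277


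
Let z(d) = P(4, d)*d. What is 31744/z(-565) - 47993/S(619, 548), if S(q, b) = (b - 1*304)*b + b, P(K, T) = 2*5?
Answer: -453310989/75856900 ≈ -5.9759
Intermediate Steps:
P(K, T) = 10
z(d) = 10*d
S(q, b) = b + b*(-304 + b) (S(q, b) = (b - 304)*b + b = (-304 + b)*b + b = b*(-304 + b) + b = b + b*(-304 + b))
31744/z(-565) - 47993/S(619, 548) = 31744/((10*(-565))) - 47993*1/(548*(-303 + 548)) = 31744/(-5650) - 47993/(548*245) = 31744*(-1/5650) - 47993/134260 = -15872/2825 - 47993*1/134260 = -15872/2825 - 47993/134260 = -453310989/75856900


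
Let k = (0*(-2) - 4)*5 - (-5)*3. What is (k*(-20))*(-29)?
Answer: -2900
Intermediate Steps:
k = -5 (k = (0 - 4)*5 - 5*(-3) = -4*5 + 15 = -20 + 15 = -5)
(k*(-20))*(-29) = -5*(-20)*(-29) = 100*(-29) = -2900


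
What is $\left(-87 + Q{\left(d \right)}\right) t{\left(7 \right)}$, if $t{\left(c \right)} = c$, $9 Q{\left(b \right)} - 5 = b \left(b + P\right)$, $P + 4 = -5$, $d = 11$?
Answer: $-588$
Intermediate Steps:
$P = -9$ ($P = -4 - 5 = -9$)
$Q{\left(b \right)} = \frac{5}{9} + \frac{b \left(-9 + b\right)}{9}$ ($Q{\left(b \right)} = \frac{5}{9} + \frac{b \left(b - 9\right)}{9} = \frac{5}{9} + \frac{b \left(-9 + b\right)}{9}$)
$\left(-87 + Q{\left(d \right)}\right) t{\left(7 \right)} = \left(-87 + \left(\frac{5}{9} - 11 + \frac{11^{2}}{9}\right)\right) 7 = \left(-87 + \left(\frac{5}{9} - 11 + \frac{1}{9} \cdot 121\right)\right) 7 = \left(-87 + \left(\frac{5}{9} - 11 + \frac{121}{9}\right)\right) 7 = \left(-87 + 3\right) 7 = \left(-84\right) 7 = -588$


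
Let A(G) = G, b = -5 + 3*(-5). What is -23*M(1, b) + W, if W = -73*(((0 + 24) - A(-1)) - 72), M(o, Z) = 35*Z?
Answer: 19531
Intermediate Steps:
b = -20 (b = -5 - 15 = -20)
W = 3431 (W = -73*(((0 + 24) - 1*(-1)) - 72) = -73*((24 + 1) - 72) = -73*(25 - 72) = -73*(-47) = 3431)
-23*M(1, b) + W = -805*(-20) + 3431 = -23*(-700) + 3431 = 16100 + 3431 = 19531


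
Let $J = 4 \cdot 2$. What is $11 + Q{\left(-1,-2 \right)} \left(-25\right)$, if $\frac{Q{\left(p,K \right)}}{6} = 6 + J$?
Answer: $-2089$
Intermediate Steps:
$J = 8$
$Q{\left(p,K \right)} = 84$ ($Q{\left(p,K \right)} = 6 \left(6 + 8\right) = 6 \cdot 14 = 84$)
$11 + Q{\left(-1,-2 \right)} \left(-25\right) = 11 + 84 \left(-25\right) = 11 - 2100 = -2089$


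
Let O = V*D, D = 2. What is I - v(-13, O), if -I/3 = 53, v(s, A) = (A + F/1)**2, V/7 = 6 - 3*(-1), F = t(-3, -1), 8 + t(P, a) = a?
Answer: -13848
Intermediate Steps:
t(P, a) = -8 + a
F = -9 (F = -8 - 1 = -9)
V = 63 (V = 7*(6 - 3*(-1)) = 7*(6 + 3) = 7*9 = 63)
O = 126 (O = 63*2 = 126)
v(s, A) = (-9 + A)**2 (v(s, A) = (A - 9/1)**2 = (A - 9*1)**2 = (A - 9)**2 = (-9 + A)**2)
I = -159 (I = -3*53 = -159)
I - v(-13, O) = -159 - (-9 + 126)**2 = -159 - 1*117**2 = -159 - 1*13689 = -159 - 13689 = -13848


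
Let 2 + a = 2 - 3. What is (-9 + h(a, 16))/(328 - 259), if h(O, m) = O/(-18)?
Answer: -53/414 ≈ -0.12802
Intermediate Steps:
a = -3 (a = -2 + (2 - 3) = -2 - 1 = -3)
h(O, m) = -O/18 (h(O, m) = O*(-1/18) = -O/18)
(-9 + h(a, 16))/(328 - 259) = (-9 - 1/18*(-3))/(328 - 259) = (-9 + 1/6)/69 = -53/6*1/69 = -53/414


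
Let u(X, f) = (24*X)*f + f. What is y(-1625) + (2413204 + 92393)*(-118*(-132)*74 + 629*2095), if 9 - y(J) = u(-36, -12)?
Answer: 6189774200916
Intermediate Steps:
u(X, f) = f + 24*X*f (u(X, f) = 24*X*f + f = f + 24*X*f)
y(J) = -10347 (y(J) = 9 - (-12)*(1 + 24*(-36)) = 9 - (-12)*(1 - 864) = 9 - (-12)*(-863) = 9 - 1*10356 = 9 - 10356 = -10347)
y(-1625) + (2413204 + 92393)*(-118*(-132)*74 + 629*2095) = -10347 + (2413204 + 92393)*(-118*(-132)*74 + 629*2095) = -10347 + 2505597*(15576*74 + 1317755) = -10347 + 2505597*(1152624 + 1317755) = -10347 + 2505597*2470379 = -10347 + 6189774211263 = 6189774200916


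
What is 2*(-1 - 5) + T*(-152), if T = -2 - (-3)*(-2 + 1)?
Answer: 748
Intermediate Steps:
T = -5 (T = -2 - (-3)*(-1) = -2 - 3*1 = -2 - 3 = -5)
2*(-1 - 5) + T*(-152) = 2*(-1 - 5) - 5*(-152) = 2*(-6) + 760 = -12 + 760 = 748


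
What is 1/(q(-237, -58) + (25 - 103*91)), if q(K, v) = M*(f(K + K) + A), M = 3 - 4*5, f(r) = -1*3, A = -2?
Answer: -1/9263 ≈ -0.00010796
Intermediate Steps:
f(r) = -3
M = -17 (M = 3 - 20 = -17)
q(K, v) = 85 (q(K, v) = -17*(-3 - 2) = -17*(-5) = 85)
1/(q(-237, -58) + (25 - 103*91)) = 1/(85 + (25 - 103*91)) = 1/(85 + (25 - 9373)) = 1/(85 - 9348) = 1/(-9263) = -1/9263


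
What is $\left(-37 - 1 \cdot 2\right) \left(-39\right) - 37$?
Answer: $1484$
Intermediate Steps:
$\left(-37 - 1 \cdot 2\right) \left(-39\right) - 37 = \left(-37 - 2\right) \left(-39\right) - 37 = \left(-39\right) \left(-39\right) - 37 = 1521 - 37 = 1484$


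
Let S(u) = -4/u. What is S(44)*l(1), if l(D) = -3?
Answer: 3/11 ≈ 0.27273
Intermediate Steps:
S(44)*l(1) = -4/44*(-3) = -4*1/44*(-3) = -1/11*(-3) = 3/11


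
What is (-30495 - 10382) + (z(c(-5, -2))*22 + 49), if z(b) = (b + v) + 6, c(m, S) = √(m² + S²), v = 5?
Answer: -40586 + 22*√29 ≈ -40468.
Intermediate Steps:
c(m, S) = √(S² + m²)
z(b) = 11 + b (z(b) = (b + 5) + 6 = (5 + b) + 6 = 11 + b)
(-30495 - 10382) + (z(c(-5, -2))*22 + 49) = (-30495 - 10382) + ((11 + √((-2)² + (-5)²))*22 + 49) = -40877 + ((11 + √(4 + 25))*22 + 49) = -40877 + ((11 + √29)*22 + 49) = -40877 + ((242 + 22*√29) + 49) = -40877 + (291 + 22*√29) = -40586 + 22*√29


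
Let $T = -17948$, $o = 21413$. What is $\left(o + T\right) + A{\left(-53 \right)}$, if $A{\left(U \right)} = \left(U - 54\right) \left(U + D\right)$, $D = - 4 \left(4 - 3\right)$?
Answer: $9564$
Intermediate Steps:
$D = -4$ ($D = \left(-4\right) 1 = -4$)
$A{\left(U \right)} = \left(-54 + U\right) \left(-4 + U\right)$ ($A{\left(U \right)} = \left(U - 54\right) \left(U - 4\right) = \left(-54 + U\right) \left(-4 + U\right)$)
$\left(o + T\right) + A{\left(-53 \right)} = \left(21413 - 17948\right) + \left(216 + \left(-53\right)^{2} - -3074\right) = 3465 + \left(216 + 2809 + 3074\right) = 3465 + 6099 = 9564$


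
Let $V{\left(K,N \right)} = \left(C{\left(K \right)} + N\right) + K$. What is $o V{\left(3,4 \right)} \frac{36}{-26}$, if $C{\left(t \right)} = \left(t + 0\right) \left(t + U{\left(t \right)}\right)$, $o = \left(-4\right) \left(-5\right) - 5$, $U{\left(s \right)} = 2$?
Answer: $- \frac{5940}{13} \approx -456.92$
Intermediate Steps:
$o = 15$ ($o = 20 - 5 = 15$)
$C{\left(t \right)} = t \left(2 + t\right)$ ($C{\left(t \right)} = \left(t + 0\right) \left(t + 2\right) = t \left(2 + t\right)$)
$V{\left(K,N \right)} = K + N + K \left(2 + K\right)$ ($V{\left(K,N \right)} = \left(K \left(2 + K\right) + N\right) + K = \left(N + K \left(2 + K\right)\right) + K = K + N + K \left(2 + K\right)$)
$o V{\left(3,4 \right)} \frac{36}{-26} = 15 \left(3 + 4 + 3 \left(2 + 3\right)\right) \frac{36}{-26} = 15 \left(3 + 4 + 3 \cdot 5\right) 36 \left(- \frac{1}{26}\right) = 15 \left(3 + 4 + 15\right) \left(- \frac{18}{13}\right) = 15 \cdot 22 \left(- \frac{18}{13}\right) = 330 \left(- \frac{18}{13}\right) = - \frac{5940}{13}$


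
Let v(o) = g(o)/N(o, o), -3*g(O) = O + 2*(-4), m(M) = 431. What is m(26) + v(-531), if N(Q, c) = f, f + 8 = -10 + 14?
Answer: 4633/12 ≈ 386.08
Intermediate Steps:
f = -4 (f = -8 + (-10 + 14) = -8 + 4 = -4)
N(Q, c) = -4
g(O) = 8/3 - O/3 (g(O) = -(O + 2*(-4))/3 = -(O - 8)/3 = -(-8 + O)/3 = 8/3 - O/3)
v(o) = -⅔ + o/12 (v(o) = (8/3 - o/3)/(-4) = (8/3 - o/3)*(-¼) = -⅔ + o/12)
m(26) + v(-531) = 431 + (-⅔ + (1/12)*(-531)) = 431 + (-⅔ - 177/4) = 431 - 539/12 = 4633/12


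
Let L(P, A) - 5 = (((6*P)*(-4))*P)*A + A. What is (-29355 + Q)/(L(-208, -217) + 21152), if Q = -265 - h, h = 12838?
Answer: -21229/112669926 ≈ -0.00018842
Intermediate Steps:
L(P, A) = 5 + A - 24*A*P**2 (L(P, A) = 5 + ((((6*P)*(-4))*P)*A + A) = 5 + (((-24*P)*P)*A + A) = 5 + ((-24*P**2)*A + A) = 5 + (-24*A*P**2 + A) = 5 + (A - 24*A*P**2) = 5 + A - 24*A*P**2)
Q = -13103 (Q = -265 - 1*12838 = -265 - 12838 = -13103)
(-29355 + Q)/(L(-208, -217) + 21152) = (-29355 - 13103)/((5 - 217 - 24*(-217)*(-208)**2) + 21152) = -42458/((5 - 217 - 24*(-217)*43264) + 21152) = -42458/((5 - 217 + 225318912) + 21152) = -42458/(225318700 + 21152) = -42458/225339852 = -42458*1/225339852 = -21229/112669926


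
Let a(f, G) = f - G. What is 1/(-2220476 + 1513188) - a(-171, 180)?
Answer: 248258087/707288 ≈ 351.00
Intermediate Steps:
1/(-2220476 + 1513188) - a(-171, 180) = 1/(-2220476 + 1513188) - (-171 - 1*180) = 1/(-707288) - (-171 - 180) = -1/707288 - 1*(-351) = -1/707288 + 351 = 248258087/707288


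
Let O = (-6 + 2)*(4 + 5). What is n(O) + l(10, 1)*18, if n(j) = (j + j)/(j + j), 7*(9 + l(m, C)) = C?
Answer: -1109/7 ≈ -158.43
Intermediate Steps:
l(m, C) = -9 + C/7
O = -36 (O = -4*9 = -36)
n(j) = 1 (n(j) = (2*j)/((2*j)) = (2*j)*(1/(2*j)) = 1)
n(O) + l(10, 1)*18 = 1 + (-9 + (1/7)*1)*18 = 1 + (-9 + 1/7)*18 = 1 - 62/7*18 = 1 - 1116/7 = -1109/7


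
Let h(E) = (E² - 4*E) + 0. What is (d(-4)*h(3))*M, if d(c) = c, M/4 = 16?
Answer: 768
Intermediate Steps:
M = 64 (M = 4*16 = 64)
h(E) = E² - 4*E
(d(-4)*h(3))*M = -12*(-4 + 3)*64 = -12*(-1)*64 = -4*(-3)*64 = 12*64 = 768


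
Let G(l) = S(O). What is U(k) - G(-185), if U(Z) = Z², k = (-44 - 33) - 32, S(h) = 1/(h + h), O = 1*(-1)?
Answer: 23763/2 ≈ 11882.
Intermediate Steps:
O = -1
S(h) = 1/(2*h)
G(l) = -½ (G(l) = (½)/(-1) = (½)*(-1) = -½)
k = -109 (k = -77 - 32 = -109)
U(k) - G(-185) = (-109)² - 1*(-½) = 11881 + ½ = 23763/2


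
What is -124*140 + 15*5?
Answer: -17285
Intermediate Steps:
-124*140 + 15*5 = -17360 + 75 = -17285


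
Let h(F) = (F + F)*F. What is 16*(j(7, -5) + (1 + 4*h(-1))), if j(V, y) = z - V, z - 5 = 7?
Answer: 224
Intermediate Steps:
h(F) = 2*F² (h(F) = (2*F)*F = 2*F²)
z = 12 (z = 5 + 7 = 12)
j(V, y) = 12 - V
16*(j(7, -5) + (1 + 4*h(-1))) = 16*((12 - 1*7) + (1 + 4*(2*(-1)²))) = 16*((12 - 7) + (1 + 4*(2*1))) = 16*(5 + (1 + 4*2)) = 16*(5 + (1 + 8)) = 16*(5 + 9) = 16*14 = 224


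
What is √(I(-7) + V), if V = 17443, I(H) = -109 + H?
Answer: √17327 ≈ 131.63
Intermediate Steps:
√(I(-7) + V) = √((-109 - 7) + 17443) = √(-116 + 17443) = √17327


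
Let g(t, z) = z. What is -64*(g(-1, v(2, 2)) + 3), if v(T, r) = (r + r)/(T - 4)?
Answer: -64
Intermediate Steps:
v(T, r) = 2*r/(-4 + T) (v(T, r) = (2*r)/(-4 + T) = 2*r/(-4 + T))
-64*(g(-1, v(2, 2)) + 3) = -64*(2*2/(-4 + 2) + 3) = -64*(2*2/(-2) + 3) = -64*(2*2*(-½) + 3) = -64*(-2 + 3) = -64*1 = -64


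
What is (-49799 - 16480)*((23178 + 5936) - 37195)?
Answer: 535600599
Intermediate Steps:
(-49799 - 16480)*((23178 + 5936) - 37195) = -66279*(29114 - 37195) = -66279*(-8081) = 535600599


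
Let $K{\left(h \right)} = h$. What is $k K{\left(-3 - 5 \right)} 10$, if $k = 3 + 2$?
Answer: $-400$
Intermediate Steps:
$k = 5$
$k K{\left(-3 - 5 \right)} 10 = 5 \left(-3 - 5\right) 10 = 5 \left(-8\right) 10 = \left(-40\right) 10 = -400$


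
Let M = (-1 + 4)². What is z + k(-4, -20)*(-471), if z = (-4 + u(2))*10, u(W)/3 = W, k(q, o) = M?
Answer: -4219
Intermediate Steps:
M = 9 (M = 3² = 9)
k(q, o) = 9
u(W) = 3*W
z = 20 (z = (-4 + 3*2)*10 = (-4 + 6)*10 = 2*10 = 20)
z + k(-4, -20)*(-471) = 20 + 9*(-471) = 20 - 4239 = -4219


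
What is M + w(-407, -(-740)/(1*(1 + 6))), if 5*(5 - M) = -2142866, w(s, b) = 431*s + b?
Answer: 8864342/35 ≈ 2.5327e+5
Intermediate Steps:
w(s, b) = b + 431*s
M = 2142891/5 (M = 5 - 1/5*(-2142866) = 5 + 2142866/5 = 2142891/5 ≈ 4.2858e+5)
M + w(-407, -(-740)/(1*(1 + 6))) = 2142891/5 + (-(-740)/(1*(1 + 6)) + 431*(-407)) = 2142891/5 + (-(-740)/(1*7) - 175417) = 2142891/5 + (-(-740)/7 - 175417) = 2142891/5 + (-5*(-148/7) - 175417) = 2142891/5 + (740/7 - 175417) = 2142891/5 - 1227179/7 = 8864342/35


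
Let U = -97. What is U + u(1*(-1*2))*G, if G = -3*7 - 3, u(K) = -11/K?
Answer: -229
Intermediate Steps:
G = -24 (G = -21 - 3 = -24)
U + u(1*(-1*2))*G = -97 - 11/(1*(-1*2))*(-24) = -97 - 11/(1*(-2))*(-24) = -97 - 11/(-2)*(-24) = -97 - 11*(-1/2)*(-24) = -97 + (11/2)*(-24) = -97 - 132 = -229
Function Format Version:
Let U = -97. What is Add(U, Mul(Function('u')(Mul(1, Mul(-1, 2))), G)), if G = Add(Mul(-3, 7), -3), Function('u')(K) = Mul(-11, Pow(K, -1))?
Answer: -229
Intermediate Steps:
G = -24 (G = Add(-21, -3) = -24)
Add(U, Mul(Function('u')(Mul(1, Mul(-1, 2))), G)) = Add(-97, Mul(Mul(-11, Pow(Mul(1, Mul(-1, 2)), -1)), -24)) = Add(-97, Mul(Mul(-11, Pow(Mul(1, -2), -1)), -24)) = Add(-97, Mul(Mul(-11, Pow(-2, -1)), -24)) = Add(-97, Mul(Mul(-11, Rational(-1, 2)), -24)) = Add(-97, Mul(Rational(11, 2), -24)) = Add(-97, -132) = -229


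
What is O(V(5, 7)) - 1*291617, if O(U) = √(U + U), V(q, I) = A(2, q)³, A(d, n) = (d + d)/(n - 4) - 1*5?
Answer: -291617 + I*√2 ≈ -2.9162e+5 + 1.4142*I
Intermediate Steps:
A(d, n) = -5 + 2*d/(-4 + n) (A(d, n) = (2*d)/(-4 + n) - 5 = 2*d/(-4 + n) - 5 = -5 + 2*d/(-4 + n))
V(q, I) = (24 - 5*q)³/(-4 + q)³ (V(q, I) = ((20 - 5*q + 2*2)/(-4 + q))³ = ((20 - 5*q + 4)/(-4 + q))³ = ((24 - 5*q)/(-4 + q))³ = (24 - 5*q)³/(-4 + q)³)
O(U) = √2*√U (O(U) = √(2*U) = √2*√U)
O(V(5, 7)) - 1*291617 = √2*√(-(-24 + 5*5)³/(-4 + 5)³) - 1*291617 = √2*√(-1*(-24 + 25)³/1³) - 291617 = √2*√(-1*1³*1) - 291617 = √2*√(-1*1*1) - 291617 = √2*√(-1) - 291617 = √2*I - 291617 = I*√2 - 291617 = -291617 + I*√2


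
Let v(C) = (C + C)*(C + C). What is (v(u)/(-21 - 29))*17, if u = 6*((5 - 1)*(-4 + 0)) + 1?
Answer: -12274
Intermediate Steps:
u = -95 (u = 6*(4*(-4)) + 1 = 6*(-16) + 1 = -96 + 1 = -95)
v(C) = 4*C² (v(C) = (2*C)*(2*C) = 4*C²)
(v(u)/(-21 - 29))*17 = ((4*(-95)²)/(-21 - 29))*17 = ((4*9025)/(-50))*17 = -1/50*36100*17 = -722*17 = -12274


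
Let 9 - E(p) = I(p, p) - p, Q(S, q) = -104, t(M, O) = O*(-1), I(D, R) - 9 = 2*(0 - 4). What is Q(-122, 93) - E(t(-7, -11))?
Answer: -123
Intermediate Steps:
I(D, R) = 1 (I(D, R) = 9 + 2*(0 - 4) = 9 + 2*(-4) = 9 - 8 = 1)
t(M, O) = -O
E(p) = 8 + p (E(p) = 9 - (1 - p) = 9 + (-1 + p) = 8 + p)
Q(-122, 93) - E(t(-7, -11)) = -104 - (8 - 1*(-11)) = -104 - (8 + 11) = -104 - 1*19 = -104 - 19 = -123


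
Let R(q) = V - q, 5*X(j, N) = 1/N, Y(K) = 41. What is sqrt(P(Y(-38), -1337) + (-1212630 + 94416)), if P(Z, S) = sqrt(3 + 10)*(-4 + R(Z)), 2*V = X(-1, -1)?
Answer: sqrt(-111821400 - 4510*sqrt(13))/10 ≈ 1057.5*I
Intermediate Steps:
X(j, N) = 1/(5*N)
V = -1/10 (V = ((1/5)/(-1))/2 = ((1/5)*(-1))/2 = (1/2)*(-1/5) = -1/10 ≈ -0.10000)
R(q) = -1/10 - q
P(Z, S) = sqrt(13)*(-41/10 - Z) (P(Z, S) = sqrt(3 + 10)*(-4 + (-1/10 - Z)) = sqrt(13)*(-41/10 - Z))
sqrt(P(Y(-38), -1337) + (-1212630 + 94416)) = sqrt(sqrt(13)*(-41/10 - 1*41) + (-1212630 + 94416)) = sqrt(sqrt(13)*(-41/10 - 41) - 1118214) = sqrt(sqrt(13)*(-451/10) - 1118214) = sqrt(-451*sqrt(13)/10 - 1118214) = sqrt(-1118214 - 451*sqrt(13)/10)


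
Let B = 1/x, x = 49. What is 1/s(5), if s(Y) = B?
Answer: 49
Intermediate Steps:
B = 1/49 ≈ 0.020408
s(Y) = 1/49
1/s(5) = 1/(1/49) = 49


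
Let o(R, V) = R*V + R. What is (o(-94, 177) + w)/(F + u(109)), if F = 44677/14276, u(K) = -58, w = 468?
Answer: 5399648/18217 ≈ 296.41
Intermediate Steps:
o(R, V) = R + R*V
F = 1039/332 (F = 44677*(1/14276) = 1039/332 ≈ 3.1295)
(o(-94, 177) + w)/(F + u(109)) = (-94*(1 + 177) + 468)/(1039/332 - 58) = (-94*178 + 468)/(-18217/332) = (-16732 + 468)*(-332/18217) = -16264*(-332/18217) = 5399648/18217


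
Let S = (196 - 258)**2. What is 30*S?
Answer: 115320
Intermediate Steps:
S = 3844 (S = (-62)**2 = 3844)
30*S = 30*3844 = 115320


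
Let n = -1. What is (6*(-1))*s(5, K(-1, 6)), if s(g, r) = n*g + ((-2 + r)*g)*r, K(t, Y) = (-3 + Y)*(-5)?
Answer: -7620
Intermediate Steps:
K(t, Y) = 15 - 5*Y
s(g, r) = -g + g*r*(-2 + r) (s(g, r) = -g + ((-2 + r)*g)*r = -g + (g*(-2 + r))*r = -g + g*r*(-2 + r))
(6*(-1))*s(5, K(-1, 6)) = (6*(-1))*(5*(-1 + (15 - 5*6)² - 2*(15 - 5*6))) = -30*(-1 + (15 - 30)² - 2*(15 - 30)) = -30*(-1 + (-15)² - 2*(-15)) = -30*(-1 + 225 + 30) = -30*254 = -6*1270 = -7620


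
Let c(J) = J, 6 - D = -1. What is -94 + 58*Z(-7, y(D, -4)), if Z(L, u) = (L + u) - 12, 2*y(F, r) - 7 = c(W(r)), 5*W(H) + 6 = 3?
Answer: -5052/5 ≈ -1010.4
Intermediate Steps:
D = 7 (D = 6 - 1*(-1) = 6 + 1 = 7)
W(H) = -⅗ (W(H) = -6/5 + (⅕)*3 = -6/5 + ⅗ = -⅗)
y(F, r) = 16/5 (y(F, r) = 7/2 + (½)*(-⅗) = 7/2 - 3/10 = 16/5)
Z(L, u) = -12 + L + u
-94 + 58*Z(-7, y(D, -4)) = -94 + 58*(-12 - 7 + 16/5) = -94 + 58*(-79/5) = -94 - 4582/5 = -5052/5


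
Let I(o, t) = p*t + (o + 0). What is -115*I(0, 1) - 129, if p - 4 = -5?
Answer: -14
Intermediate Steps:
p = -1 (p = 4 - 5 = -1)
I(o, t) = o - t (I(o, t) = -t + (o + 0) = -t + o = o - t)
-115*I(0, 1) - 129 = -115*(0 - 1*1) - 129 = -115*(0 - 1) - 129 = -115*(-1) - 129 = 115 - 129 = -14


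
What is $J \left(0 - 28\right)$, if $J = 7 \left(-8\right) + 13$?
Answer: $1204$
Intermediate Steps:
$J = -43$ ($J = -56 + 13 = -43$)
$J \left(0 - 28\right) = - 43 \left(0 - 28\right) = \left(-43\right) \left(-28\right) = 1204$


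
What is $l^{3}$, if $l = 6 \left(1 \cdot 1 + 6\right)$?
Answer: $74088$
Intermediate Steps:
$l = 42$ ($l = 6 \left(1 + 6\right) = 6 \cdot 7 = 42$)
$l^{3} = 42^{3} = 74088$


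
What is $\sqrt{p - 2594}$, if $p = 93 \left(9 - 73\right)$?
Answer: $i \sqrt{8546} \approx 92.445 i$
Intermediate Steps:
$p = -5952$ ($p = 93 \left(-64\right) = -5952$)
$\sqrt{p - 2594} = \sqrt{-5952 - 2594} = \sqrt{-8546} = i \sqrt{8546}$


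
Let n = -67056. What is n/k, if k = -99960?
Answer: 2794/4165 ≈ 0.67083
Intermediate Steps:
n/k = -67056/(-99960) = -67056*(-1/99960) = 2794/4165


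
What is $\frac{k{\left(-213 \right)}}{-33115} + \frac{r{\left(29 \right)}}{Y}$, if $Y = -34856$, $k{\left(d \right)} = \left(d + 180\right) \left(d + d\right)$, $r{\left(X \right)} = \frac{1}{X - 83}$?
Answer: $- \frac{26460271877}{62329847760} \approx -0.42452$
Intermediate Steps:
$r{\left(X \right)} = \frac{1}{-83 + X}$
$k{\left(d \right)} = 2 d \left(180 + d\right)$ ($k{\left(d \right)} = \left(180 + d\right) 2 d = 2 d \left(180 + d\right)$)
$\frac{k{\left(-213 \right)}}{-33115} + \frac{r{\left(29 \right)}}{Y} = \frac{2 \left(-213\right) \left(180 - 213\right)}{-33115} + \frac{1}{\left(-83 + 29\right) \left(-34856\right)} = 2 \left(-213\right) \left(-33\right) \left(- \frac{1}{33115}\right) + \frac{1}{-54} \left(- \frac{1}{34856}\right) = 14058 \left(- \frac{1}{33115}\right) - - \frac{1}{1882224} = - \frac{14058}{33115} + \frac{1}{1882224} = - \frac{26460271877}{62329847760}$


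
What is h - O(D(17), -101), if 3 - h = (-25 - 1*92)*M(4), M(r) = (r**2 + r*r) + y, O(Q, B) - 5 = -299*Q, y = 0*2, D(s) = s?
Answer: 8825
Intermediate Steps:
y = 0
O(Q, B) = 5 - 299*Q
M(r) = 2*r**2 (M(r) = (r**2 + r*r) + 0 = (r**2 + r**2) + 0 = 2*r**2 + 0 = 2*r**2)
h = 3747 (h = 3 - (-25 - 1*92)*2*4**2 = 3 - (-25 - 92)*2*16 = 3 - (-117)*32 = 3 - 1*(-3744) = 3 + 3744 = 3747)
h - O(D(17), -101) = 3747 - (5 - 299*17) = 3747 - (5 - 5083) = 3747 - 1*(-5078) = 3747 + 5078 = 8825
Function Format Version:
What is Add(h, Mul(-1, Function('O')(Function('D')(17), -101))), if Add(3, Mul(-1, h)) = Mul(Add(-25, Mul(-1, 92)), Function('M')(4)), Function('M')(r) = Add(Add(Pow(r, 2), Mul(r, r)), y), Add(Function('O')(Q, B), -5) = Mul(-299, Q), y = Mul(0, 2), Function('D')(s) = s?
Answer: 8825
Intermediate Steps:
y = 0
Function('O')(Q, B) = Add(5, Mul(-299, Q))
Function('M')(r) = Mul(2, Pow(r, 2)) (Function('M')(r) = Add(Add(Pow(r, 2), Mul(r, r)), 0) = Add(Add(Pow(r, 2), Pow(r, 2)), 0) = Add(Mul(2, Pow(r, 2)), 0) = Mul(2, Pow(r, 2)))
h = 3747 (h = Add(3, Mul(-1, Mul(Add(-25, Mul(-1, 92)), Mul(2, Pow(4, 2))))) = Add(3, Mul(-1, Mul(Add(-25, -92), Mul(2, 16)))) = Add(3, Mul(-1, Mul(-117, 32))) = Add(3, Mul(-1, -3744)) = Add(3, 3744) = 3747)
Add(h, Mul(-1, Function('O')(Function('D')(17), -101))) = Add(3747, Mul(-1, Add(5, Mul(-299, 17)))) = Add(3747, Mul(-1, Add(5, -5083))) = Add(3747, Mul(-1, -5078)) = Add(3747, 5078) = 8825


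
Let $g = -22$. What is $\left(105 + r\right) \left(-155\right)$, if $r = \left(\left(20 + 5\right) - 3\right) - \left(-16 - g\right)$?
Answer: $-18755$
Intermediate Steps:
$r = 16$ ($r = \left(\left(20 + 5\right) - 3\right) - \left(-16 - -22\right) = \left(25 - 3\right) - \left(-16 + 22\right) = 22 - 6 = 16$)
$\left(105 + r\right) \left(-155\right) = \left(105 + 16\right) \left(-155\right) = 121 \left(-155\right) = -18755$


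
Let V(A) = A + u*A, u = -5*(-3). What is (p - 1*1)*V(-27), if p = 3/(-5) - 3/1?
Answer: 9936/5 ≈ 1987.2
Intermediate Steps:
p = -18/5 (p = 3*(-⅕) - 3*1 = -⅗ - 3 = -18/5 ≈ -3.6000)
u = 15
V(A) = 16*A (V(A) = A + 15*A = 16*A)
(p - 1*1)*V(-27) = (-18/5 - 1*1)*(16*(-27)) = (-18/5 - 1)*(-432) = -23/5*(-432) = 9936/5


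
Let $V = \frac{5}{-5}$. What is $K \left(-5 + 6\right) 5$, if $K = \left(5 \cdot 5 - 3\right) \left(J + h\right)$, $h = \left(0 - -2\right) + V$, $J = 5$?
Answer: $660$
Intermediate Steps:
$V = -1$ ($V = 5 \left(- \frac{1}{5}\right) = -1$)
$h = 1$ ($h = \left(0 - -2\right) - 1 = \left(0 + 2\right) - 1 = 2 - 1 = 1$)
$K = 132$ ($K = \left(5 \cdot 5 - 3\right) \left(5 + 1\right) = \left(25 - 3\right) 6 = 22 \cdot 6 = 132$)
$K \left(-5 + 6\right) 5 = 132 \left(-5 + 6\right) 5 = 132 \cdot 1 \cdot 5 = 132 \cdot 5 = 660$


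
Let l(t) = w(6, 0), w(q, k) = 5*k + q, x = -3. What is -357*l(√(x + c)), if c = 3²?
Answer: -2142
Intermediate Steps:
c = 9
w(q, k) = q + 5*k
l(t) = 6 (l(t) = 6 + 5*0 = 6 + 0 = 6)
-357*l(√(x + c)) = -357*6 = -2142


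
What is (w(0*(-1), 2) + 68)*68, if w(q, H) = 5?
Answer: 4964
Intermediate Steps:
(w(0*(-1), 2) + 68)*68 = (5 + 68)*68 = 73*68 = 4964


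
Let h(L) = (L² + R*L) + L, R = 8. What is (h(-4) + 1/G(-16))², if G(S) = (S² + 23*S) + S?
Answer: 6558721/16384 ≈ 400.31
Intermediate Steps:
G(S) = S² + 24*S
h(L) = L² + 9*L (h(L) = (L² + 8*L) + L = L² + 9*L)
(h(-4) + 1/G(-16))² = (-4*(9 - 4) + 1/(-16*(24 - 16)))² = (-4*5 + 1/(-16*8))² = (-20 + 1/(-128))² = (-20 - 1/128)² = (-2561/128)² = 6558721/16384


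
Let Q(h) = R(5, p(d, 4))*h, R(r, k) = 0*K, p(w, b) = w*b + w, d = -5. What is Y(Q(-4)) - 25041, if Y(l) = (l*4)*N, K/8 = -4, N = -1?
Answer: -25041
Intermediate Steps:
K = -32 (K = 8*(-4) = -32)
p(w, b) = w + b*w (p(w, b) = b*w + w = w + b*w)
R(r, k) = 0 (R(r, k) = 0*(-32) = 0)
Q(h) = 0 (Q(h) = 0*h = 0)
Y(l) = -4*l (Y(l) = (l*4)*(-1) = (4*l)*(-1) = -4*l)
Y(Q(-4)) - 25041 = -4*0 - 25041 = 0 - 25041 = -25041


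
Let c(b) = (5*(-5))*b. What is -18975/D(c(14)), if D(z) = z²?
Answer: -759/4900 ≈ -0.15490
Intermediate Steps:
c(b) = -25*b
-18975/D(c(14)) = -18975/((-25*14)²) = -18975/((-350)²) = -18975/122500 = -18975*1/122500 = -759/4900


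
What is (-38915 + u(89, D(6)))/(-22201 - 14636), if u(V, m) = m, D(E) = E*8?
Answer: 38867/36837 ≈ 1.0551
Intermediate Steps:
D(E) = 8*E
(-38915 + u(89, D(6)))/(-22201 - 14636) = (-38915 + 8*6)/(-22201 - 14636) = (-38915 + 48)/(-36837) = -38867*(-1/36837) = 38867/36837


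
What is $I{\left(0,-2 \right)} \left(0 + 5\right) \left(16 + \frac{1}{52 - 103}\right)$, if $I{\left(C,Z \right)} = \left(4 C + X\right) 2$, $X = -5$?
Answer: $- \frac{40750}{51} \approx -799.02$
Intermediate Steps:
$I{\left(C,Z \right)} = -10 + 8 C$ ($I{\left(C,Z \right)} = \left(4 C - 5\right) 2 = \left(-5 + 4 C\right) 2 = -10 + 8 C$)
$I{\left(0,-2 \right)} \left(0 + 5\right) \left(16 + \frac{1}{52 - 103}\right) = \left(-10 + 8 \cdot 0\right) \left(0 + 5\right) \left(16 + \frac{1}{52 - 103}\right) = \left(-10 + 0\right) 5 \left(16 + \frac{1}{-51}\right) = \left(-10\right) 5 \left(16 - \frac{1}{51}\right) = \left(-50\right) \frac{815}{51} = - \frac{40750}{51}$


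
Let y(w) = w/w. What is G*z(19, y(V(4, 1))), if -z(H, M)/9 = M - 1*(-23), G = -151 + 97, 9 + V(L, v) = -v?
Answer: 11664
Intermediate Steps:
V(L, v) = -9 - v
y(w) = 1
G = -54
z(H, M) = -207 - 9*M (z(H, M) = -9*(M - 1*(-23)) = -9*(M + 23) = -9*(23 + M) = -207 - 9*M)
G*z(19, y(V(4, 1))) = -54*(-207 - 9*1) = -54*(-207 - 9) = -54*(-216) = 11664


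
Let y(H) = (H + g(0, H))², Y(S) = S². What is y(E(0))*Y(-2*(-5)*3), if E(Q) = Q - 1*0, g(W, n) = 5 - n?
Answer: 22500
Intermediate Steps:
E(Q) = Q (E(Q) = Q + 0 = Q)
y(H) = 25 (y(H) = (H + (5 - H))² = 5² = 25)
y(E(0))*Y(-2*(-5)*3) = 25*(-2*(-5)*3)² = 25*(10*3)² = 25*30² = 25*900 = 22500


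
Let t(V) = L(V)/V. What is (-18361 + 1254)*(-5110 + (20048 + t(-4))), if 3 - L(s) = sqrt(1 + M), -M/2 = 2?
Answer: -1022126143/4 - 17107*I*sqrt(3)/4 ≈ -2.5553e+8 - 7407.5*I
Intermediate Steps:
M = -4 (M = -2*2 = -4)
L(s) = 3 - I*sqrt(3) (L(s) = 3 - sqrt(1 - 4) = 3 - sqrt(-3) = 3 - I*sqrt(3))
t(V) = (3 - I*sqrt(3))/V
(-18361 + 1254)*(-5110 + (20048 + t(-4))) = (-18361 + 1254)*(-5110 + (20048 + (3 - I*sqrt(3))/(-4))) = -17107*(-5110 + (20048 - (3 - I*sqrt(3))/4)) = -17107*(-5110 + (20048 + (-3/4 + I*sqrt(3)/4))) = -17107*(-5110 + (80189/4 + I*sqrt(3)/4)) = -17107*(59749/4 + I*sqrt(3)/4) = -1022126143/4 - 17107*I*sqrt(3)/4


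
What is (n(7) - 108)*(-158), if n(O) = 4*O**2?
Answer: -13904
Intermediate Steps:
(n(7) - 108)*(-158) = (4*7**2 - 108)*(-158) = (4*49 - 108)*(-158) = (196 - 108)*(-158) = 88*(-158) = -13904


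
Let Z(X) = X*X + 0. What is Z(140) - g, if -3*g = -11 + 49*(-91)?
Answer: 18110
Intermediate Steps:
Z(X) = X² (Z(X) = X² + 0 = X²)
g = 1490 (g = -(-11 + 49*(-91))/3 = -(-11 - 4459)/3 = -⅓*(-4470) = 1490)
Z(140) - g = 140² - 1*1490 = 19600 - 1490 = 18110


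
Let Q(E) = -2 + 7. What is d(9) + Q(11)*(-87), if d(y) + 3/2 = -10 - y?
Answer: -911/2 ≈ -455.50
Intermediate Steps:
d(y) = -23/2 - y (d(y) = -3/2 + (-10 - y) = -23/2 - y)
Q(E) = 5
d(9) + Q(11)*(-87) = (-23/2 - 1*9) + 5*(-87) = (-23/2 - 9) - 435 = -41/2 - 435 = -911/2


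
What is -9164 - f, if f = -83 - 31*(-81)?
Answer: -11592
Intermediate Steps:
f = 2428 (f = -83 + 2511 = 2428)
-9164 - f = -9164 - 1*2428 = -9164 - 2428 = -11592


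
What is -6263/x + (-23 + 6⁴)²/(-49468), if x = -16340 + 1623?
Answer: -23539507209/728020556 ≈ -32.334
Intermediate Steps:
x = -14717
-6263/x + (-23 + 6⁴)²/(-49468) = -6263/(-14717) + (-23 + 6⁴)²/(-49468) = -6263*(-1/14717) + (-23 + 1296)²*(-1/49468) = 6263/14717 + 1273²*(-1/49468) = 6263/14717 + 1620529*(-1/49468) = 6263/14717 - 1620529/49468 = -23539507209/728020556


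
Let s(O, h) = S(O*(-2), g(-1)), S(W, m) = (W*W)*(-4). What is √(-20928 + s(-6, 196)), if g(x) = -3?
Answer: 32*I*√21 ≈ 146.64*I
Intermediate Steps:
S(W, m) = -4*W² (S(W, m) = W²*(-4) = -4*W²)
s(O, h) = -16*O² (s(O, h) = -4*4*O² = -16*O²)
√(-20928 + s(-6, 196)) = √(-20928 - 16*(-6)²) = √(-20928 - 16*36) = √(-20928 - 576) = √(-21504) = 32*I*√21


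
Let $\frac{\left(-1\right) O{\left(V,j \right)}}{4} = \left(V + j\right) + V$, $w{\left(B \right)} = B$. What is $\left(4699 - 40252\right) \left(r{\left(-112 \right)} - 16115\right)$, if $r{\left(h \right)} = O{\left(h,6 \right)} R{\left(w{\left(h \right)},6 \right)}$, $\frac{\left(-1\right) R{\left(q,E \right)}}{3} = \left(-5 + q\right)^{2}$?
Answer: $1273740941067$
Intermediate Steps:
$O{\left(V,j \right)} = - 8 V - 4 j$ ($O{\left(V,j \right)} = - 4 \left(\left(V + j\right) + V\right) = - 4 \left(j + 2 V\right) = - 8 V - 4 j$)
$R{\left(q,E \right)} = - 3 \left(-5 + q\right)^{2}$
$r{\left(h \right)} = - 3 \left(-5 + h\right)^{2} \left(-24 - 8 h\right)$ ($r{\left(h \right)} = \left(- 8 h - 24\right) \left(- 3 \left(-5 + h\right)^{2}\right) = \left(-24 - 8 h\right) \left(- 3 \left(-5 + h\right)^{2}\right) = - 3 \left(-5 + h\right)^{2} \left(-24 - 8 h\right)$)
$\left(4699 - 40252\right) \left(r{\left(-112 \right)} - 16115\right) = \left(4699 - 40252\right) \left(24 \left(-5 - 112\right)^{2} \left(3 - 112\right) - 16115\right) = - 35553 \left(24 \left(-117\right)^{2} \left(-109\right) - 16115\right) = - 35553 \left(24 \cdot 13689 \left(-109\right) - 16115\right) = - 35553 \left(-35810424 - 16115\right) = \left(-35553\right) \left(-35826539\right) = 1273740941067$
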